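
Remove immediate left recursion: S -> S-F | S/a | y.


Left-recursive alternatives: S-F, S/a; non-recursive: y
Introduce S': S -> yS', S' -> -FS' | /aS' | ε


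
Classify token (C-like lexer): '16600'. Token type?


Pattern: digits only
Type: INTEGER_LITERAL


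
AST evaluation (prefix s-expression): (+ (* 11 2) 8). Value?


Evaluate inner: (* 11 2) = 22
Evaluate root: (+ 22 8) = 30
Result: 30


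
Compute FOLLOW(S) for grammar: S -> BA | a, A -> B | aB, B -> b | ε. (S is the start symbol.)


$ ∈ FOLLOW(S). For each A -> αBβ: add FIRST(β)\{ε} to FOLLOW(B); if β nullable, add FOLLOW(A).
FOLLOW(S) = {$}


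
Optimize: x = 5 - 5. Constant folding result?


5 - 5 = 0 at compile time
Optimized: x = 0


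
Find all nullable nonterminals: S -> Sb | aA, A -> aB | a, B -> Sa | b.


A nonterminal is nullable iff some alternative derives ε (directly, or every symbol in it is nullable)
Nullable: {}


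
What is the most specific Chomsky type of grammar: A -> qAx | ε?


Single nonterminal LHS, but q^n x^n is not regular
Classification: Type 2 (Context-Free)


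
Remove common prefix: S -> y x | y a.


Common prefix: 'y'
Factored: S -> y S', S' -> x | a


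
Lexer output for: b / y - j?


Scan left to right, longest-match per lexeme
Tokens: ID(b), OP(/), ID(y), OP(-), ID(j)


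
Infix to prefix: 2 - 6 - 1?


left-to-right (same/higher precedence on left): tree is (- (- 2 6) 1)
Prefix: - - 2 6 1


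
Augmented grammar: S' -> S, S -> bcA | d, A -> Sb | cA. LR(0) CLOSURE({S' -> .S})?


Start: S' -> .S
For each item with dot before a nonterminal B, add B -> .γ for every B-production
Closure: [S' -> .S, S -> .bcA, S -> .d]


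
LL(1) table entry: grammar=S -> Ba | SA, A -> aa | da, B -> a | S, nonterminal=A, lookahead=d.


For [A, d]: 'd' ∈ FIRST(da)
Entry: A -> da


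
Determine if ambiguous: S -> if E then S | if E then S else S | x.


dangling else: 'if E then if E then x else x' parses two ways
Ambiguous


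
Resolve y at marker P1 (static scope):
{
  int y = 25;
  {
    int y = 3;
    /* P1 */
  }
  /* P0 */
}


y declared in the same block as P1
y = 3


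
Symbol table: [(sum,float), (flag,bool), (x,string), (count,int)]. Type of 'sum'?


Lookup 'sum' → type float


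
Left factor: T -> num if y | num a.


Common prefix: 'num'
Factored: T -> num T', T' -> if y | a


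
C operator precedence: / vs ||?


'/' is multiplicative (level 10); '||' is logical OR (level 1)
Higher level binds tighter
'/' has higher precedence than '||'


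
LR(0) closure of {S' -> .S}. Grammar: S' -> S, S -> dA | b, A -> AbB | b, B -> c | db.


Start: S' -> .S
For each item with dot before a nonterminal B, add B -> .γ for every B-production
Closure: [S' -> .S, S -> .dA, S -> .b]


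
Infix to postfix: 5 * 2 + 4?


Left to right (same or higher precedence on left)
Postfix: 5 2 * 4 +


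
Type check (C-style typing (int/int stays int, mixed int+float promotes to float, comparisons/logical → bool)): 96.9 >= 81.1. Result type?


Operand types: float >= float
Rule: comparison yields bool
Result type: bool


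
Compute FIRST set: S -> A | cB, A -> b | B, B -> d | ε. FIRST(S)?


Per alternative of S: FIRST(A) = {b, d, ε}; FIRST(cB) = {c}
FIRST(S) = {b, c, d, ε}


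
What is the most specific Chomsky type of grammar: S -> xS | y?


Right-linear: every RHS is a terminal or a terminal followed by one nonterminal
Classification: Type 3 (Regular)


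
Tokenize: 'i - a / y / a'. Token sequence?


Scan left to right, longest-match per lexeme
Tokens: ID(i), OP(-), ID(a), OP(/), ID(y), OP(/), ID(a)


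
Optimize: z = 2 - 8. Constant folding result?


2 - 8 = -6 at compile time
Optimized: z = -6


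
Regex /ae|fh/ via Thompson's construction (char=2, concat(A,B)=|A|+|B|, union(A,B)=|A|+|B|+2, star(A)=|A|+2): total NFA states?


Syntax tree has 4 char leaf(s), 1 union(s), 0 star(s)
chars contribute 4×2 = 8; each union adds +2; each star adds +2
Total: 8 + 2 + 0 = 10 states


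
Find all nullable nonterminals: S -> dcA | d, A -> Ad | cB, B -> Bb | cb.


A nonterminal is nullable iff some alternative derives ε (directly, or every symbol in it is nullable)
Nullable: {}


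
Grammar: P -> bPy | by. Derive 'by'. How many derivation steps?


Derivation: P => by
Steps: 1


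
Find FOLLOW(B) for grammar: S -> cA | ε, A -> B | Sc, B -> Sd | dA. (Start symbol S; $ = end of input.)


$ ∈ FOLLOW(S). For each A -> αBβ: add FIRST(β)\{ε} to FOLLOW(B); if β nullable, add FOLLOW(A).
FOLLOW(B) = {$, c, d}


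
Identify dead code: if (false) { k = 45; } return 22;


condition is constant false, so the whole block is unreachable
Dead: 'if (false) { k = 45; }'


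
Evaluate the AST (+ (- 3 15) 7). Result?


Evaluate inner: (- 3 15) = -12
Evaluate root: (+ -12 7) = -5
Result: -5


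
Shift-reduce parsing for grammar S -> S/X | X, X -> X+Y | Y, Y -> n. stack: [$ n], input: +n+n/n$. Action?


'n' on top is the handle for Y -> n
Action: reduce (Y -> n)


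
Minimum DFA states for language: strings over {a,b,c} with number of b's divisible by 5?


Track (count of b) mod 5: states 0..4, accept at 0
Minimal DFA: 5 states


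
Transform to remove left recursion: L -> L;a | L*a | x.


Left-recursive alternatives: L;a, L*a; non-recursive: x
Introduce L': L -> xL', L' -> ;aL' | *aL' | ε


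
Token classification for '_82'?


Pattern: letter/underscore followed by alphanumerics, not a keyword
Type: IDENTIFIER


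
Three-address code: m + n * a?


Break into single-operator statements:
t1 = n * a
t2 = m + t1


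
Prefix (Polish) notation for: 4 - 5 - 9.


left-to-right (same/higher precedence on left): tree is (- (- 4 5) 9)
Prefix: - - 4 5 9


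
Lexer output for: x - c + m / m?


Scan left to right, longest-match per lexeme
Tokens: ID(x), OP(-), ID(c), OP(+), ID(m), OP(/), ID(m)


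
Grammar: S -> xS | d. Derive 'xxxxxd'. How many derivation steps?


Derivation: S => xS => xxS => xxxS => xxxxS => xxxxxS => xxxxxd
Steps: 6


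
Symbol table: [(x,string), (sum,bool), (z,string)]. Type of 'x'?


Lookup 'x' → type string


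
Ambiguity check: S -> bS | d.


right-linear, alternatives start with distinct terminals 'b' vs 'd': unique leftmost derivation
Unambiguous


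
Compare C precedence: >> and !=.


'>>' is shift (level 8); '!=' is equality (level 6)
Higher level binds tighter
'>>' has higher precedence than '!='


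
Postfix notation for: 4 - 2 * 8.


* has higher precedence, evaluate 2*8 first
Postfix: 4 2 8 * -


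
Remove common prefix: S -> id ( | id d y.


Common prefix: 'id'
Factored: S -> id S', S' -> ( | d y


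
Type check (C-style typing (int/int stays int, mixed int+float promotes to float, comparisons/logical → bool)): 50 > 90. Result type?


Operand types: int > int
Rule: comparison yields bool
Result type: bool


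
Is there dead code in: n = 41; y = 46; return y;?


n is assigned but never read
Dead: 'n = 41'


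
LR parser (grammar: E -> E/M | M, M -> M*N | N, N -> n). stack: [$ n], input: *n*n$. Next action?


'n' on top is the handle for N -> n
Action: reduce (N -> n)


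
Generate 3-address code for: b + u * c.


Break into single-operator statements:
t1 = u * c
t2 = b + t1


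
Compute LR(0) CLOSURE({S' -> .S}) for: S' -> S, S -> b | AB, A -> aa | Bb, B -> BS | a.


Start: S' -> .S
For each item with dot before a nonterminal B, add B -> .γ for every B-production
Closure: [S' -> .S, S -> .b, S -> .AB, A -> .aa, A -> .Bb, B -> .BS, B -> .a]


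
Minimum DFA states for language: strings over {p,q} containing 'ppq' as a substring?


KMP-style automaton: 3 progress states + 1 absorbing accept = 4
Minimal DFA: 4 states


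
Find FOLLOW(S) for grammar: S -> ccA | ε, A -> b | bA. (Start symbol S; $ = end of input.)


$ ∈ FOLLOW(S). For each A -> αBβ: add FIRST(β)\{ε} to FOLLOW(B); if β nullable, add FOLLOW(A).
FOLLOW(S) = {$}


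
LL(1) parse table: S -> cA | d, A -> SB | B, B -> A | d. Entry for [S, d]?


For [S, d]: 'd' ∈ FIRST(d)
Entry: S -> d


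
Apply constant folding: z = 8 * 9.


8 * 9 = 72 at compile time
Optimized: z = 72


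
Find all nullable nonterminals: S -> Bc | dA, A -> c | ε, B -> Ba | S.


A nonterminal is nullable iff some alternative derives ε (directly, or every symbol in it is nullable)
Nullable: {A}


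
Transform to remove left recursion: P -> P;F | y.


Left-recursive alternatives: P;F; non-recursive: y
Introduce P': P -> yP', P' -> ;FP' | ε


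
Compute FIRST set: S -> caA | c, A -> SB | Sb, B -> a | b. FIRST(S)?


Per alternative of S: FIRST(caA) = {c}; FIRST(c) = {c}
FIRST(S) = {c}


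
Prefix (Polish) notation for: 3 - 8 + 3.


left-to-right (same/higher precedence on left): tree is (+ (- 3 8) 3)
Prefix: + - 3 8 3


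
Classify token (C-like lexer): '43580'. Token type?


Pattern: digits only
Type: INTEGER_LITERAL


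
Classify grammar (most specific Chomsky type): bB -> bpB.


LHS has context (more than one symbol) and |LHS| ≤ |RHS|
Classification: Type 1 (Context-Sensitive)


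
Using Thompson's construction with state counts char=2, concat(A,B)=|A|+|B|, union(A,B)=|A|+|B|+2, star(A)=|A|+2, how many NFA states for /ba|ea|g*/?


Syntax tree has 5 char leaf(s), 2 union(s), 1 star(s)
chars contribute 5×2 = 10; each union adds +2; each star adds +2
Total: 10 + 4 + 2 = 16 states


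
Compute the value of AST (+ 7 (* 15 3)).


Evaluate inner: (* 15 3) = 45
Evaluate root: (+ 7 45) = 52
Result: 52


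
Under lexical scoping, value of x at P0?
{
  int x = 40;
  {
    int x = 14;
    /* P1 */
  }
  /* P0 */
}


x declared in the same block as P0
x = 40


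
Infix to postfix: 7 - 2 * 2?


* has higher precedence, evaluate 2*2 first
Postfix: 7 2 2 * -


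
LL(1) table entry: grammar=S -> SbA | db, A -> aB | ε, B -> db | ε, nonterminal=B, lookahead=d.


For [B, d]: 'd' ∈ FIRST(db)
Entry: B -> db


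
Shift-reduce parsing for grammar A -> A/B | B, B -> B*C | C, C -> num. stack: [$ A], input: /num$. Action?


shift '/' to continue A -> A/B
Action: shift


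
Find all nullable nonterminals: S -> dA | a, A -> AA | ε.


A nonterminal is nullable iff some alternative derives ε (directly, or every symbol in it is nullable)
Nullable: {A}


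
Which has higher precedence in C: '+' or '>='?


'+' is additive (level 9); '>=' is relational (level 7)
Higher level binds tighter
'+' has higher precedence than '>='


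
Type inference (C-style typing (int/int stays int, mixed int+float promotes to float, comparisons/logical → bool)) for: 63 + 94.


Operand types: int + int
Rule: mixed int/float promotes to float; int/int stays int
Result type: int


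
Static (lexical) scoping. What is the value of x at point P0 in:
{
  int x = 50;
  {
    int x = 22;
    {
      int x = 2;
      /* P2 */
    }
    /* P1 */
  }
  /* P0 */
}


x declared in the same block as P0
x = 50


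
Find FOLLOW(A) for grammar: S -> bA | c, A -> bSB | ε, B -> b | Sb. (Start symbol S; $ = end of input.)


$ ∈ FOLLOW(S). For each A -> αBβ: add FIRST(β)\{ε} to FOLLOW(B); if β nullable, add FOLLOW(A).
FOLLOW(A) = {$, b, c}


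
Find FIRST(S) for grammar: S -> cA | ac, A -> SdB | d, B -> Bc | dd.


Per alternative of S: FIRST(cA) = {c}; FIRST(ac) = {a}
FIRST(S) = {a, c}


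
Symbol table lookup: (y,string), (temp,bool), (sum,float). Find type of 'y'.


Lookup 'y' → type string


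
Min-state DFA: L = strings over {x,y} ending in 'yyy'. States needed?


Track the longest suffix of input matching a prefix of 'yyy': 4 classes (prefixes of length 0..3)
Minimal DFA: 4 states


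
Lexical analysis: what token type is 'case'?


Pattern: reserved word
Type: KEYWORD


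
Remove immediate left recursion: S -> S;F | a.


Left-recursive alternatives: S;F; non-recursive: a
Introduce S': S -> aS', S' -> ;FS' | ε


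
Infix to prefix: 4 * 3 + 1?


left-to-right (same/higher precedence on left): tree is (+ (* 4 3) 1)
Prefix: + * 4 3 1


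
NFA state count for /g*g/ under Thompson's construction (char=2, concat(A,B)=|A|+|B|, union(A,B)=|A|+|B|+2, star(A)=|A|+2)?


Syntax tree has 2 char leaf(s), 0 union(s), 1 star(s)
chars contribute 2×2 = 4; each union adds +2; each star adds +2
Total: 4 + 0 + 2 = 6 states


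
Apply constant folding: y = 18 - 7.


18 - 7 = 11 at compile time
Optimized: y = 11


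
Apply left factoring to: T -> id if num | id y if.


Common prefix: 'id'
Factored: T -> id T', T' -> if num | y if


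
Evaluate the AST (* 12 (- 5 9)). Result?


Evaluate inner: (- 5 9) = -4
Evaluate root: (* 12 -4) = -48
Result: -48


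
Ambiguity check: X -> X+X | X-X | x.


'x+x-x' has two parse trees (no precedence encoded between + and -)
Ambiguous


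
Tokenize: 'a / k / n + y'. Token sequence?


Scan left to right, longest-match per lexeme
Tokens: ID(a), OP(/), ID(k), OP(/), ID(n), OP(+), ID(y)


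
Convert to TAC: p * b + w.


Break into single-operator statements:
t1 = p * b
t2 = t1 + w


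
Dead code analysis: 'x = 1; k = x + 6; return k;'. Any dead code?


x is read by k's definition; k is returned
No dead code


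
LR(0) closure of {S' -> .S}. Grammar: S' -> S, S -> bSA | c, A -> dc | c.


Start: S' -> .S
For each item with dot before a nonterminal B, add B -> .γ for every B-production
Closure: [S' -> .S, S -> .bSA, S -> .c]


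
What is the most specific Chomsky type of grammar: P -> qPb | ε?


Single nonterminal LHS, but q^n b^n is not regular
Classification: Type 2 (Context-Free)


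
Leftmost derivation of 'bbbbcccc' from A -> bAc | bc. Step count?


Derivation: A => bAc => bbAcc => bbbAccc => bbbbcccc
Steps: 4


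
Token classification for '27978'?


Pattern: digits only
Type: INTEGER_LITERAL


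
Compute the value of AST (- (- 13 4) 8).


Evaluate inner: (- 13 4) = 9
Evaluate root: (- 9 8) = 1
Result: 1


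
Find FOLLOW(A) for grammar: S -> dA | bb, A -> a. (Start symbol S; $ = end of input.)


$ ∈ FOLLOW(S). For each A -> αBβ: add FIRST(β)\{ε} to FOLLOW(B); if β nullable, add FOLLOW(A).
FOLLOW(A) = {$}


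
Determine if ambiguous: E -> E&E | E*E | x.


'x&x*x' has two parse trees (no precedence encoded between & and *)
Ambiguous


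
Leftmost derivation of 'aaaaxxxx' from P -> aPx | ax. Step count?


Derivation: P => aPx => aaPxx => aaaPxxx => aaaaxxxx
Steps: 4


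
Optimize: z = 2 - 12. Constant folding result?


2 - 12 = -10 at compile time
Optimized: z = -10


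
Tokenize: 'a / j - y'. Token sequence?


Scan left to right, longest-match per lexeme
Tokens: ID(a), OP(/), ID(j), OP(-), ID(y)


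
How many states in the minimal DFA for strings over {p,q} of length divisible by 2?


Track length mod 2: states 0..1, accept at 0
Minimal DFA: 2 states


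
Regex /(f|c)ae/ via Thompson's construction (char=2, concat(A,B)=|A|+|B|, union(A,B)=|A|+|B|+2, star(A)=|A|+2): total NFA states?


Syntax tree has 4 char leaf(s), 1 union(s), 0 star(s)
chars contribute 4×2 = 8; each union adds +2; each star adds +2
Total: 8 + 2 + 0 = 10 states


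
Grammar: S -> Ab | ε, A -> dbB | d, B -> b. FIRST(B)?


Per alternative of B: FIRST(b) = {b}
FIRST(B) = {b}


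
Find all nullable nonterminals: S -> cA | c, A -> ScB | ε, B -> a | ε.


A nonterminal is nullable iff some alternative derives ε (directly, or every symbol in it is nullable)
Nullable: {A, B}


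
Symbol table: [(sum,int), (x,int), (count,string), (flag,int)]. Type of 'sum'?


Lookup 'sum' → type int


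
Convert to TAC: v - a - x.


Break into single-operator statements:
t1 = v - a
t2 = t1 - x


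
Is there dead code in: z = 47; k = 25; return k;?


z is assigned but never read
Dead: 'z = 47'


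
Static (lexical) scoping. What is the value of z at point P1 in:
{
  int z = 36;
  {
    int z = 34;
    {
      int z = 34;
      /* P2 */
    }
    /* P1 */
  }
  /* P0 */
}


z declared in the same block as P1
z = 34


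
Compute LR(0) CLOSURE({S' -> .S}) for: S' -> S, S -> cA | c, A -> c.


Start: S' -> .S
For each item with dot before a nonterminal B, add B -> .γ for every B-production
Closure: [S' -> .S, S -> .cA, S -> .c]


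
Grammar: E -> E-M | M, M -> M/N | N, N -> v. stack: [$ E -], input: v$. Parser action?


no handle ('E-' is not any RHS); shift 'v'
Action: shift


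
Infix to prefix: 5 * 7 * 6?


left-to-right (same/higher precedence on left): tree is (* (* 5 7) 6)
Prefix: * * 5 7 6


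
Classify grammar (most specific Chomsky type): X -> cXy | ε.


Single nonterminal LHS, but c^n y^n is not regular
Classification: Type 2 (Context-Free)


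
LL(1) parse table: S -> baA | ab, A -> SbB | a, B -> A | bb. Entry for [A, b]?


For [A, b]: 'b' ∈ FIRST(SbB)
Entry: A -> SbB


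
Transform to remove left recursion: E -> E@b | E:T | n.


Left-recursive alternatives: E@b, E:T; non-recursive: n
Introduce E': E -> nE', E' -> @bE' | :TE' | ε


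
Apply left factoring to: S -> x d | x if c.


Common prefix: 'x'
Factored: S -> x S', S' -> d | if c


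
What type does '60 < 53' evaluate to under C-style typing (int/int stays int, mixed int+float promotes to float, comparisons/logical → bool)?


Operand types: int < int
Rule: comparison yields bool
Result type: bool


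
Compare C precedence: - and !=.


'-' is additive (level 9); '!=' is equality (level 6)
Higher level binds tighter
'-' has higher precedence than '!='


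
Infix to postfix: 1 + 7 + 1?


Left to right (same or higher precedence on left)
Postfix: 1 7 + 1 +


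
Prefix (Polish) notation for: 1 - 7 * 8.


'*' binds tighter: tree is (- 1 (* 7 8))
Prefix: - 1 * 7 8


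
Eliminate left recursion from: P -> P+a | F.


Left-recursive alternatives: P+a; non-recursive: F
Introduce P': P -> FP', P' -> +aP' | ε


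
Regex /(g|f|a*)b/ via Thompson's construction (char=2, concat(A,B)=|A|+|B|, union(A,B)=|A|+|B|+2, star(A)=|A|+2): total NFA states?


Syntax tree has 4 char leaf(s), 2 union(s), 1 star(s)
chars contribute 4×2 = 8; each union adds +2; each star adds +2
Total: 8 + 4 + 2 = 14 states


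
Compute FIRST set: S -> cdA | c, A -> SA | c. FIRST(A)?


Per alternative of A: FIRST(SA) = {c}; FIRST(c) = {c}
FIRST(A) = {c}


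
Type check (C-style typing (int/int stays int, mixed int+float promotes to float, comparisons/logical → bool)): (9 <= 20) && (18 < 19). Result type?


Operand types: bool && bool
Rule: logical operators take bool operands and yield bool
Result type: bool


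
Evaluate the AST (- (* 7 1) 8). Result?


Evaluate inner: (* 7 1) = 7
Evaluate root: (- 7 8) = -1
Result: -1


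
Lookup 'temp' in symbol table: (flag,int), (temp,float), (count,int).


Lookup 'temp' → type float


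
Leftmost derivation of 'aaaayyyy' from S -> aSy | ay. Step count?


Derivation: S => aSy => aaSyy => aaaSyyy => aaaayyyy
Steps: 4


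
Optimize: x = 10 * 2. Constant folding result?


10 * 2 = 20 at compile time
Optimized: x = 20


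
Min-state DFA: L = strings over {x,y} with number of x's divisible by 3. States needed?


Track (count of x) mod 3: states 0..2, accept at 0
Minimal DFA: 3 states


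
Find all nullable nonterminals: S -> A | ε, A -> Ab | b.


A nonterminal is nullable iff some alternative derives ε (directly, or every symbol in it is nullable)
Nullable: {S}


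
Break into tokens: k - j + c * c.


Scan left to right, longest-match per lexeme
Tokens: ID(k), OP(-), ID(j), OP(+), ID(c), OP(*), ID(c)


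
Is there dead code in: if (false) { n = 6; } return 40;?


condition is constant false, so the whole block is unreachable
Dead: 'if (false) { n = 6; }'


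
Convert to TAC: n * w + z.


Break into single-operator statements:
t1 = n * w
t2 = t1 + z


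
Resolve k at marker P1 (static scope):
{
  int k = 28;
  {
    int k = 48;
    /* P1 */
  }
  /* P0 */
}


k declared in the same block as P1
k = 48


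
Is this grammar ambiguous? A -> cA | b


right-linear, alternatives start with distinct terminals 'c' vs 'b': unique leftmost derivation
Unambiguous


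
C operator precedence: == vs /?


'/' is multiplicative (level 10); '==' is equality (level 6)
Higher level binds tighter
'/' has higher precedence than '=='


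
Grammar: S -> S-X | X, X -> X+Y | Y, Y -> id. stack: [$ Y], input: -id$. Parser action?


'Y' (not preceded by X+) is the handle for X -> Y
Action: reduce (X -> Y)


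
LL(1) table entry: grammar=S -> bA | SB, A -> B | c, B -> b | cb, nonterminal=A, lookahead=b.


For [A, b]: 'b' ∈ FIRST(B)
Entry: A -> B


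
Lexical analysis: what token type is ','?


Pattern: delimiter/punctuation
Type: PUNCTUATION


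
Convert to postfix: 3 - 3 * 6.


* has higher precedence, evaluate 3*6 first
Postfix: 3 3 6 * -


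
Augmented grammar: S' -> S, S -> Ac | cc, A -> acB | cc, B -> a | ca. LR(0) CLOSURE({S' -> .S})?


Start: S' -> .S
For each item with dot before a nonterminal B, add B -> .γ for every B-production
Closure: [S' -> .S, S -> .Ac, S -> .cc, A -> .acB, A -> .cc]


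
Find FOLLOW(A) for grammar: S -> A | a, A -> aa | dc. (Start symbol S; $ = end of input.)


$ ∈ FOLLOW(S). For each A -> αBβ: add FIRST(β)\{ε} to FOLLOW(B); if β nullable, add FOLLOW(A).
FOLLOW(A) = {$}


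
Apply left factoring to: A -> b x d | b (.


Common prefix: 'b'
Factored: A -> b A', A' -> x d | (


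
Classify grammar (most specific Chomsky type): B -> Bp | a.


Left-linear: every RHS is a terminal or one nonterminal followed by a terminal
Classification: Type 3 (Regular)


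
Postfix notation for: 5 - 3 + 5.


Left to right (same or higher precedence on left)
Postfix: 5 3 - 5 +


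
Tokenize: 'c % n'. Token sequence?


Scan left to right, longest-match per lexeme
Tokens: ID(c), OP(%), ID(n)


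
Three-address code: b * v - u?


Break into single-operator statements:
t1 = b * v
t2 = t1 - u


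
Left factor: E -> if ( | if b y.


Common prefix: 'if'
Factored: E -> if E', E' -> ( | b y


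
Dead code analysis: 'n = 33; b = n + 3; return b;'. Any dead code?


n is read by b's definition; b is returned
No dead code


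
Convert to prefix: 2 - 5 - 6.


left-to-right (same/higher precedence on left): tree is (- (- 2 5) 6)
Prefix: - - 2 5 6


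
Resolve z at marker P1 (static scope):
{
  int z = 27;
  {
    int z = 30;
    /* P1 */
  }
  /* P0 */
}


z declared in the same block as P1
z = 30


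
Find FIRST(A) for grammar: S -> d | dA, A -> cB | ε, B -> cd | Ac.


Per alternative of A: FIRST(cB) = {c}; FIRST(ε) = {ε}
FIRST(A) = {c, ε}


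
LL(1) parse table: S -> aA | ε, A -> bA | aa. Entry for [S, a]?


For [S, a]: 'a' ∈ FIRST(aA)
Entry: S -> aA


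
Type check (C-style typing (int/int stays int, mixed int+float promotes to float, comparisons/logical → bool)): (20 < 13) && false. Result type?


Operand types: bool && bool
Rule: logical operators take bool operands and yield bool
Result type: bool


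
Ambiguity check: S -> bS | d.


right-linear, alternatives start with distinct terminals 'b' vs 'd': unique leftmost derivation
Unambiguous


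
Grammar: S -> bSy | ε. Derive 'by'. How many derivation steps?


Derivation: S => bSy => by
Steps: 2


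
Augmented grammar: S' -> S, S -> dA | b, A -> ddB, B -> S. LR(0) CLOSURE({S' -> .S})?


Start: S' -> .S
For each item with dot before a nonterminal B, add B -> .γ for every B-production
Closure: [S' -> .S, S -> .dA, S -> .b]


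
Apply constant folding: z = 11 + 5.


11 + 5 = 16 at compile time
Optimized: z = 16


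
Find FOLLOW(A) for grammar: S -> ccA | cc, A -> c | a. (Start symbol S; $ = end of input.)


$ ∈ FOLLOW(S). For each A -> αBβ: add FIRST(β)\{ε} to FOLLOW(B); if β nullable, add FOLLOW(A).
FOLLOW(A) = {$}


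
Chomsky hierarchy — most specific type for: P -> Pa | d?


Left-linear: every RHS is a terminal or one nonterminal followed by a terminal
Classification: Type 3 (Regular)


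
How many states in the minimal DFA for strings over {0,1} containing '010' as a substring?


KMP-style automaton: 3 progress states + 1 absorbing accept = 4
Minimal DFA: 4 states


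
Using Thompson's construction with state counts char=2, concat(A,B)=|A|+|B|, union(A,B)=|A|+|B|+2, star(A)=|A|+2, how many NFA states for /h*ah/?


Syntax tree has 3 char leaf(s), 0 union(s), 1 star(s)
chars contribute 3×2 = 6; each union adds +2; each star adds +2
Total: 6 + 0 + 2 = 8 states


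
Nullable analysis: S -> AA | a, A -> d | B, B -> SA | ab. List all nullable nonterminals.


A nonterminal is nullable iff some alternative derives ε (directly, or every symbol in it is nullable)
Nullable: {}


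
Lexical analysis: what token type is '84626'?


Pattern: digits only
Type: INTEGER_LITERAL


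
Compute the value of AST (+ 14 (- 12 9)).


Evaluate inner: (- 12 9) = 3
Evaluate root: (+ 14 3) = 17
Result: 17


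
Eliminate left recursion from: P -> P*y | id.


Left-recursive alternatives: P*y; non-recursive: id
Introduce P': P -> idP', P' -> *yP' | ε


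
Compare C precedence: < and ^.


'<' is relational (level 7); '^' is bitwise XOR (level 4)
Higher level binds tighter
'<' has higher precedence than '^'


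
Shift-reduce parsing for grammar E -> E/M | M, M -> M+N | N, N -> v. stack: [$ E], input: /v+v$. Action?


shift '/' to continue E -> E/M
Action: shift


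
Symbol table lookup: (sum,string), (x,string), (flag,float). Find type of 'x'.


Lookup 'x' → type string


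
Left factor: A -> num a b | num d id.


Common prefix: 'num'
Factored: A -> num A', A' -> a b | d id


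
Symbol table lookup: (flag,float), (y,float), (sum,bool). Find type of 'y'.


Lookup 'y' → type float


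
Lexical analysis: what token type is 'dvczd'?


Pattern: letter/underscore followed by alphanumerics, not a keyword
Type: IDENTIFIER


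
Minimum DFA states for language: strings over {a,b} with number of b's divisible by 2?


Track (count of b) mod 2: states 0..1, accept at 0
Minimal DFA: 2 states


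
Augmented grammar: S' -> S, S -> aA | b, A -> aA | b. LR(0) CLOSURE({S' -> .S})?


Start: S' -> .S
For each item with dot before a nonterminal B, add B -> .γ for every B-production
Closure: [S' -> .S, S -> .aA, S -> .b]


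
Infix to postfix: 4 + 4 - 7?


Left to right (same or higher precedence on left)
Postfix: 4 4 + 7 -


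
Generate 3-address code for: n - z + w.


Break into single-operator statements:
t1 = n - z
t2 = t1 + w


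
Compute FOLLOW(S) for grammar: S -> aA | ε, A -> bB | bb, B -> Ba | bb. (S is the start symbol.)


$ ∈ FOLLOW(S). For each A -> αBβ: add FIRST(β)\{ε} to FOLLOW(B); if β nullable, add FOLLOW(A).
FOLLOW(S) = {$}


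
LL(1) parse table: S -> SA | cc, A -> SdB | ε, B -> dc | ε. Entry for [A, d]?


For [A, d]: ε is nullable and 'd' ∈ FOLLOW(A)
Entry: A -> ε


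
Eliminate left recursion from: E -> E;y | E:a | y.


Left-recursive alternatives: E;y, E:a; non-recursive: y
Introduce E': E -> yE', E' -> ;yE' | :aE' | ε


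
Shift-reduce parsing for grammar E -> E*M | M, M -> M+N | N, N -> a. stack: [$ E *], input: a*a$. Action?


no handle ('E*' is not any RHS); shift 'a'
Action: shift


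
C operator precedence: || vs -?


'-' is additive (level 9); '||' is logical OR (level 1)
Higher level binds tighter
'-' has higher precedence than '||'


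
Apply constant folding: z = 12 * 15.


12 * 15 = 180 at compile time
Optimized: z = 180


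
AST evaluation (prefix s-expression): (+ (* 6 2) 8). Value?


Evaluate inner: (* 6 2) = 12
Evaluate root: (+ 12 8) = 20
Result: 20


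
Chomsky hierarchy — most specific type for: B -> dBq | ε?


Single nonterminal LHS, but d^n q^n is not regular
Classification: Type 2 (Context-Free)


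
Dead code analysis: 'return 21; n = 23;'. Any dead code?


statement follows a return and is unreachable
Dead: 'n = 23'


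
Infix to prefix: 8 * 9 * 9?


left-to-right (same/higher precedence on left): tree is (* (* 8 9) 9)
Prefix: * * 8 9 9


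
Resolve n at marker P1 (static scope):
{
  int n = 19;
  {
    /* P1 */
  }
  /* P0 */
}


P1's block does not declare n; resolves to the enclosing declaration at depth 0
n = 19


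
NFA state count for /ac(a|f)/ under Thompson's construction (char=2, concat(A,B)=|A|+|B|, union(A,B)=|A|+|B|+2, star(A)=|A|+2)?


Syntax tree has 4 char leaf(s), 1 union(s), 0 star(s)
chars contribute 4×2 = 8; each union adds +2; each star adds +2
Total: 8 + 2 + 0 = 10 states


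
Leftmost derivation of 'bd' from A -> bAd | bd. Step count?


Derivation: A => bd
Steps: 1


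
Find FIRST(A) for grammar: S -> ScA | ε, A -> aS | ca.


Per alternative of A: FIRST(aS) = {a}; FIRST(ca) = {c}
FIRST(A) = {a, c}


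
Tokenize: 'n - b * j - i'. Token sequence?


Scan left to right, longest-match per lexeme
Tokens: ID(n), OP(-), ID(b), OP(*), ID(j), OP(-), ID(i)


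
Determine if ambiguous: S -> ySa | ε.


balanced y^n…a^n: each string has a unique parse
Unambiguous


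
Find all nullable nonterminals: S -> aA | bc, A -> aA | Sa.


A nonterminal is nullable iff some alternative derives ε (directly, or every symbol in it is nullable)
Nullable: {}


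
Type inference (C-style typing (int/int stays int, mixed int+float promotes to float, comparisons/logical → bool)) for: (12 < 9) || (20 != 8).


Operand types: bool || bool
Rule: logical operators take bool operands and yield bool
Result type: bool


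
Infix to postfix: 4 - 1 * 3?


* has higher precedence, evaluate 1*3 first
Postfix: 4 1 3 * -


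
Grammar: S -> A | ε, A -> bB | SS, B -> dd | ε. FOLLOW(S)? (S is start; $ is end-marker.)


$ ∈ FOLLOW(S). For each A -> αBβ: add FIRST(β)\{ε} to FOLLOW(B); if β nullable, add FOLLOW(A).
FOLLOW(S) = {$, b}


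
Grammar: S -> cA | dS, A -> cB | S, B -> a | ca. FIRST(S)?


Per alternative of S: FIRST(cA) = {c}; FIRST(dS) = {d}
FIRST(S) = {c, d}


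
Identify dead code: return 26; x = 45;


statement follows a return and is unreachable
Dead: 'x = 45'


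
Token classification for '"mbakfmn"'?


Pattern: double-quoted sequence
Type: STRING_LITERAL


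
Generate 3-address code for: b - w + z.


Break into single-operator statements:
t1 = b - w
t2 = t1 + z


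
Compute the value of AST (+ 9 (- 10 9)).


Evaluate inner: (- 10 9) = 1
Evaluate root: (+ 9 1) = 10
Result: 10


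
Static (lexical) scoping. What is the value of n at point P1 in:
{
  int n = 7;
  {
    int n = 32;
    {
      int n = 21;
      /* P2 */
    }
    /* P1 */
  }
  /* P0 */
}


n declared in the same block as P1
n = 32


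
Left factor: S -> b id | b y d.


Common prefix: 'b'
Factored: S -> b S', S' -> id | y d


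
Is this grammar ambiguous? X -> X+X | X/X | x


'x+x/x' has two parse trees (no precedence encoded between + and /)
Ambiguous


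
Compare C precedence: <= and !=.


'<=' is relational (level 7); '!=' is equality (level 6)
Higher level binds tighter
'<=' has higher precedence than '!='


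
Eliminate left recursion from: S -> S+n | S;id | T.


Left-recursive alternatives: S+n, S;id; non-recursive: T
Introduce S': S -> TS', S' -> +nS' | ;idS' | ε


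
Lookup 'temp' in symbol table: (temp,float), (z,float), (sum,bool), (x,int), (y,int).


Lookup 'temp' → type float


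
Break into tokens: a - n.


Scan left to right, longest-match per lexeme
Tokens: ID(a), OP(-), ID(n)


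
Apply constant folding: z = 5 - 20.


5 - 20 = -15 at compile time
Optimized: z = -15


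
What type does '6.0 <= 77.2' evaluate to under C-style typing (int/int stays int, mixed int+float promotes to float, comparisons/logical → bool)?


Operand types: float <= float
Rule: comparison yields bool
Result type: bool


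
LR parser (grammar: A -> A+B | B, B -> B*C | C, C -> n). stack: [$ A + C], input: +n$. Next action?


'C' (not preceded by B*) is the handle for B -> C
Action: reduce (B -> C)


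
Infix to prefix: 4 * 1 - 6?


left-to-right (same/higher precedence on left): tree is (- (* 4 1) 6)
Prefix: - * 4 1 6


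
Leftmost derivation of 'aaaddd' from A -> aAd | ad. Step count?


Derivation: A => aAd => aaAdd => aaaddd
Steps: 3


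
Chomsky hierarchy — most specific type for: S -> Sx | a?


Left-linear: every RHS is a terminal or one nonterminal followed by a terminal
Classification: Type 3 (Regular)


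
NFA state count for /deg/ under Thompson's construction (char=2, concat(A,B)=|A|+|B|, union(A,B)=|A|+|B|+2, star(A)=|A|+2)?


Syntax tree has 3 char leaf(s), 0 union(s), 0 star(s)
chars contribute 3×2 = 6; each union adds +2; each star adds +2
Total: 6 + 0 + 0 = 6 states


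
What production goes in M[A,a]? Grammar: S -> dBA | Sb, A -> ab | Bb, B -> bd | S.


For [A, a]: 'a' ∈ FIRST(ab)
Entry: A -> ab


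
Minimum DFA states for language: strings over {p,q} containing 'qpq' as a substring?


KMP-style automaton: 3 progress states + 1 absorbing accept = 4
Minimal DFA: 4 states


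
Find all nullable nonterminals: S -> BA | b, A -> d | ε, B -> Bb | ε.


A nonterminal is nullable iff some alternative derives ε (directly, or every symbol in it is nullable)
Nullable: {A, B, S}


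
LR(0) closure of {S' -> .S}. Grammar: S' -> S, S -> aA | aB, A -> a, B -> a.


Start: S' -> .S
For each item with dot before a nonterminal B, add B -> .γ for every B-production
Closure: [S' -> .S, S -> .aA, S -> .aB]


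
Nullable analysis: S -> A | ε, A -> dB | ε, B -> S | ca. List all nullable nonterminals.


A nonterminal is nullable iff some alternative derives ε (directly, or every symbol in it is nullable)
Nullable: {A, B, S}


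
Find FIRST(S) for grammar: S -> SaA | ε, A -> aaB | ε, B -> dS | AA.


Per alternative of S: FIRST(SaA) = {a}; FIRST(ε) = {ε}
FIRST(S) = {a, ε}


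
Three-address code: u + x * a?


Break into single-operator statements:
t1 = x * a
t2 = u + t1


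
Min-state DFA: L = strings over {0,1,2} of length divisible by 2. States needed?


Track length mod 2: states 0..1, accept at 0
Minimal DFA: 2 states


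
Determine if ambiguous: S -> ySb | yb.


balanced y^n…b^n: each string has a unique parse
Unambiguous


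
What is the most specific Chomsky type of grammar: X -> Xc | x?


Left-linear: every RHS is a terminal or one nonterminal followed by a terminal
Classification: Type 3 (Regular)


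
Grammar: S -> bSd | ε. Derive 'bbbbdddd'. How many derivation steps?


Derivation: S => bSd => bbSdd => bbbSddd => bbbbSdddd => bbbbdddd
Steps: 5


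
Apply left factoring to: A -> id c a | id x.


Common prefix: 'id'
Factored: A -> id A', A' -> c a | x


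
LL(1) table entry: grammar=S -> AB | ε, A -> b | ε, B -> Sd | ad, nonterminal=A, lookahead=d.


For [A, d]: ε is nullable and 'd' ∈ FOLLOW(A)
Entry: A -> ε


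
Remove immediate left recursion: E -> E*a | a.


Left-recursive alternatives: E*a; non-recursive: a
Introduce E': E -> aE', E' -> *aE' | ε


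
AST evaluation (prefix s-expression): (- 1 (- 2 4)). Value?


Evaluate inner: (- 2 4) = -2
Evaluate root: (- 1 -2) = 3
Result: 3


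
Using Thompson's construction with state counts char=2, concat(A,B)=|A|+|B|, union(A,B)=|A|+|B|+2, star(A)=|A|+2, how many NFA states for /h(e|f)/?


Syntax tree has 3 char leaf(s), 1 union(s), 0 star(s)
chars contribute 3×2 = 6; each union adds +2; each star adds +2
Total: 6 + 2 + 0 = 8 states


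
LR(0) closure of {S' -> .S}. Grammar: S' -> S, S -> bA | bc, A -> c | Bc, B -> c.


Start: S' -> .S
For each item with dot before a nonterminal B, add B -> .γ for every B-production
Closure: [S' -> .S, S -> .bA, S -> .bc]


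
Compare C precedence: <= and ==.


'<=' is relational (level 7); '==' is equality (level 6)
Higher level binds tighter
'<=' has higher precedence than '=='


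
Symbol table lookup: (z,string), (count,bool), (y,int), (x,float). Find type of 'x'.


Lookup 'x' → type float


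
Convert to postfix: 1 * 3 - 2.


Left to right (same or higher precedence on left)
Postfix: 1 3 * 2 -


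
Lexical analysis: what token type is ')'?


Pattern: delimiter/punctuation
Type: PUNCTUATION


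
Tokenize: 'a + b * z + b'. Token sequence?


Scan left to right, longest-match per lexeme
Tokens: ID(a), OP(+), ID(b), OP(*), ID(z), OP(+), ID(b)


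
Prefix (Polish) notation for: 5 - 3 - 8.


left-to-right (same/higher precedence on left): tree is (- (- 5 3) 8)
Prefix: - - 5 3 8


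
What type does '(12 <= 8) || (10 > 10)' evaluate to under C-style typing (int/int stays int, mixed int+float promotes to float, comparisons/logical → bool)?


Operand types: bool || bool
Rule: logical operators take bool operands and yield bool
Result type: bool


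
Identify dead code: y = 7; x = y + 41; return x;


y is read by x's definition; x is returned
No dead code


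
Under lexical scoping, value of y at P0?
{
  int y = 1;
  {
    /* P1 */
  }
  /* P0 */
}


y declared in the same block as P0
y = 1


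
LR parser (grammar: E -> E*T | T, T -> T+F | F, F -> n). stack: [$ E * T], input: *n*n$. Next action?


handle 'E*T' on top; lookahead ∈ FOLLOW(E) = {*, $}
Action: reduce (E -> E*T)


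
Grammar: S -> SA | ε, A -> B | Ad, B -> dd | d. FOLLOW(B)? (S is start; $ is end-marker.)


$ ∈ FOLLOW(S). For each A -> αBβ: add FIRST(β)\{ε} to FOLLOW(B); if β nullable, add FOLLOW(A).
FOLLOW(B) = {$, d}


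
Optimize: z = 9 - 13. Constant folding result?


9 - 13 = -4 at compile time
Optimized: z = -4


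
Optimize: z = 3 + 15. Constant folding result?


3 + 15 = 18 at compile time
Optimized: z = 18


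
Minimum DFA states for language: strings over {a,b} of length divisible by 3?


Track length mod 3: states 0..2, accept at 0
Minimal DFA: 3 states


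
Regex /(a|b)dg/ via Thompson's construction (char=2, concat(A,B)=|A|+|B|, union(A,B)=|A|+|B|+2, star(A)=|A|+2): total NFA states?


Syntax tree has 4 char leaf(s), 1 union(s), 0 star(s)
chars contribute 4×2 = 8; each union adds +2; each star adds +2
Total: 8 + 2 + 0 = 10 states


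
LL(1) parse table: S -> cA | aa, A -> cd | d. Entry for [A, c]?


For [A, c]: 'c' ∈ FIRST(cd)
Entry: A -> cd


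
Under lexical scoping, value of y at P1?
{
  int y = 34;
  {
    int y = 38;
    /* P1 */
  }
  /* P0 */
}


y declared in the same block as P1
y = 38


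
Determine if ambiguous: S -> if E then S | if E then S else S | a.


dangling else: 'if E then if E then a else a' parses two ways
Ambiguous


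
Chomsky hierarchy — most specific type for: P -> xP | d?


Right-linear: every RHS is a terminal or a terminal followed by one nonterminal
Classification: Type 3 (Regular)


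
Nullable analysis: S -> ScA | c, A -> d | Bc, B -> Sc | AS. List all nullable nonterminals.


A nonterminal is nullable iff some alternative derives ε (directly, or every symbol in it is nullable)
Nullable: {}


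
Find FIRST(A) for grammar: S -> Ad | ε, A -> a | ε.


Per alternative of A: FIRST(a) = {a}; FIRST(ε) = {ε}
FIRST(A) = {a, ε}
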